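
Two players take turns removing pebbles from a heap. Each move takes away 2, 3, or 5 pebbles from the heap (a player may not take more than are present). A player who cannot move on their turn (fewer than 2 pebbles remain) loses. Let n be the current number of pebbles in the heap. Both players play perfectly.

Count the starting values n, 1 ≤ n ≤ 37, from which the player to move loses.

Positions with no move are L. A position that does have a move is losing for the player to move precisely when every available move leads to a winning position for the opponent. Fill in the labels:
n=0: no move → L
n=1: no move → L
n=2: →0(L), so W
n=3: →1(L), so W
n=4: →1(L), so W
n=5: →0(L), so W
n=6: →1(L), so W
n=7: →5(W), 4(W), 2(W) — all W, so L
n=8: →6(W), 5(W), 3(W) — all W, so L
n=9: →7(L), so W
n=10: →8(L), so W
n=11: →8(L), so W
n=12: →7(L), so W
n=13: →8(L), so W
n=14: →12(W), 11(W), 9(W) — all W, so L
n=15: →13(W), 12(W), 10(W) — all W, so L
n=16: →14(L), so W
n=17: →15(L), so W
n=18: →15(L), so W
n=19: →14(L), so W
n=20: →15(L), so W
n=21: →19(W), 18(W), 16(W) — all W, so L
n=22: →20(W), 19(W), 17(W) — all W, so L
n=23: →21(L), so W
n=24: →22(L), so W
n=25: →22(L), so W
n=26: →21(L), so W
n=27: →22(L), so W
n=28: →26(W), 25(W), 23(W) — all W, so L
n=29: →27(W), 26(W), 24(W) — all W, so L
n=30: →28(L), so W
n=31: →29(L), so W
n=32: →29(L), so W
n=33: →28(L), so W
n=34: →29(L), so W
n=35: →33(W), 32(W), 30(W) — all W, so L
n=36: →34(W), 33(W), 31(W) — all W, so L
n=37: →35(L), so W
L entries with 1 ≤ n ≤ 37 (n=0 is outside the asked range and is not counted): n = 1, 7, 8, 14, 15, 21, 22, 28, 29, 35, 36; that makes 11.

11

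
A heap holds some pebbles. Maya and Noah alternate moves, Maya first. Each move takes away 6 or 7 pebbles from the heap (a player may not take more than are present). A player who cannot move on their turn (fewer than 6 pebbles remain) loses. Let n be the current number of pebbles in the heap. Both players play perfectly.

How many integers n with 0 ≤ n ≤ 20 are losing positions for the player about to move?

Label each position W (a win for the player to move) or L (a loss). A position with no legal move is L; any other position is W exactly when some move reaches an L, and L when every move reaches a W.
n=0: no move → L
n=1: no move → L
n=2: no move → L
n=3: no move → L
n=4: no move → L
n=5: no move → L
n=6: →0(L), so W
n=7: →1(L), so W
n=8: →2(L), so W
n=9: →3(L), so W
n=10: →4(L), so W
n=11: →5(L), so W
n=12: →5(L), so W
n=13: →7(W), 6(W) — all W, so L
n=14: →8(W), 7(W) — all W, so L
n=15: →9(W), 8(W) — all W, so L
n=16: →10(W), 9(W) — all W, so L
n=17: →11(W), 10(W) — all W, so L
n=18: →12(W), 11(W) — all W, so L
n=19: →13(L), so W
n=20: →14(L), so W
L entries with 0 ≤ n ≤ 20: n = 0, 1, 2, 3, 4, 5, 13, 14, 15, 16, 17, 18; that makes 12.

12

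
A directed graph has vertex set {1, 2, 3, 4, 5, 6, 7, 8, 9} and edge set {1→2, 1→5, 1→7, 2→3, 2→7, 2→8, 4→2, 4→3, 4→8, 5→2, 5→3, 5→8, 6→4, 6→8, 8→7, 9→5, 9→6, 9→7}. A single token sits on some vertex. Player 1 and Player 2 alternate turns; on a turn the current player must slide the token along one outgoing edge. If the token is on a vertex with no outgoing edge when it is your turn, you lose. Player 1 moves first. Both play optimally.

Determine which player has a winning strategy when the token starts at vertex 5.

Player 1 wins.

Use the standard recursion: the mover loses at a terminal position; elsewhere, the mover wins exactly when some move hands the opponent an L position.
Every edge goes from a vertex to one that appears earlier in the order 7, 3, 8, 2, 4, 6, 5, 1, 9, so processing vertices in that order labels each vertex after all of its successors.
7: no outgoing edge → L
3: no outgoing edge → L
8: reaches L-position 7 → W
2: reaches L-position 3 → W
4: reaches L-position 3 → W
6: only reaches 4(W), 8(W), all W → L
5: reaches L-position 3 → W
1: reaches L-position 7 → W
9: reaches L-position 6 → W
From 5 Player 1 can move to 3, reaching an L position.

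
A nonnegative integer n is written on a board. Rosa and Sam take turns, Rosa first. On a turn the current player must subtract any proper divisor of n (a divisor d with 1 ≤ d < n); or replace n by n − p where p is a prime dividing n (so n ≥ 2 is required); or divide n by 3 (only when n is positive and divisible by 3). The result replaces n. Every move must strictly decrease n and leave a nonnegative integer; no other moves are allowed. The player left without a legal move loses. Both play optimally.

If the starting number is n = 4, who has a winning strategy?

Work bottom-up. With no move the player to move loses. Otherwise the position is W if at least one move leads to an L position for the opponent, and L if every move leads to a W.
n=0: no move → L
n=1: no move → L
n=2: →0(L), so W
n=3: →0(L), so W
n=4: →2(W), 3(W) — all W, so L
The starting position 4 is L: whatever Rosa does, the opponent receives a W position.

Sam wins.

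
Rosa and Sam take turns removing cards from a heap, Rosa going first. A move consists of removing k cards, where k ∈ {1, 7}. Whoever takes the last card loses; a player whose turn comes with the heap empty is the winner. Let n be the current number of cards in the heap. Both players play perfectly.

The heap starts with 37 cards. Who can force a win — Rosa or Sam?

Sam wins.

Work bottom-up. With no move the player to move wins. Otherwise the position is W if at least one move leads to an L position for the opponent, and L if every move leads to a W.
n=0: no move; the opponent has just taken the last card and therefore loses → W
n=1: →0(W) only, which is W, so L
n=2: →1(L), so W
n=3: →2(W) only, which is W, so L
n=4: →3(L), so W
n=5: →4(W) only, which is W, so L
n=6: →5(L), so W
n=7: →6(W), 0(W) — all W, so L
n=8: →7(L), so W
n=9: →8(W), 2(W) — all W, so L
n=10: →9(L), so W
n=11: →10(W), 4(W) — all W, so L
n=12: →11(L), so W
n=13: →12(W), 6(W) — all W, so L
n=14: →13(L), so W
n=15: →14(W), 8(W) — all W, so L
n=16: →15(L), so W
n=17: →16(W), 10(W) — all W, so L
n=18: →17(L), so W
n=19: →18(W), 12(W) — all W, so L
n=20: →19(L), so W
n=21: →20(W), 14(W) — all W, so L
n=22: →21(L), so W
n=23: →22(W), 16(W) — all W, so L
n=24: →23(L), so W
n=25: →24(W), 18(W) — all W, so L
n=26: →25(L), so W
n=27: →26(W), 20(W) — all W, so L
n=28: →27(L), so W
n=29: →28(W), 22(W) — all W, so L
n=30: →29(L), so W
n=31: →30(W), 24(W) — all W, so L
n=32: →31(L), so W
n=33: →32(W), 26(W) — all W, so L
n=34: →33(L), so W
n=35: →34(W), 28(W) — all W, so L
n=36: →35(L), so W
n=37: →36(W), 30(W) — all W, so L
Every move from 37 reaches a W position, so the mover loses.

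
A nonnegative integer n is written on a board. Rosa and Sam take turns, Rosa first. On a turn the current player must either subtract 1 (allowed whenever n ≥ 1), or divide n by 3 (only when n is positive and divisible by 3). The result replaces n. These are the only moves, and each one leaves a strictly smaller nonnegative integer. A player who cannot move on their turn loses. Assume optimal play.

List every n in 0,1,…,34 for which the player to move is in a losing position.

Work bottom-up. With no move the player to move loses. Otherwise the position is W if at least one move leads to an L position for the opponent, and L if every move leads to a W.
n=0: no move → L
n=1: →0(L), so W
n=2: →1(W) only, which is W, so L
n=3: →2(L), so W
n=4: →3(W) only, which is W, so L
n=5: →4(L), so W
n=6: →2(L), so W
n=7: →6(W) only, which is W, so L
n=8: →7(L), so W
n=9: →3(W), 8(W) — all W, so L
n=10: →9(L), so W
n=11: →10(W) only, which is W, so L
n=12: →4(L), so W
n=13: →12(W) only, which is W, so L
n=14: →13(L), so W
n=15: →5(W), 14(W) — all W, so L
n=16: →15(L), so W
n=17: →16(W) only, which is W, so L
n=18: →17(L), so W
n=19: →18(W) only, which is W, so L
n=20: →19(L), so W
n=21: →7(L), so W
n=22: →21(W) only, which is W, so L
n=23: →22(L), so W
n=24: →8(W), 23(W) — all W, so L
n=25: →24(L), so W
n=26: →25(W) only, which is W, so L
n=27: →9(L), so W
n=28: →27(W) only, which is W, so L
n=29: →28(L), so W
n=30: →10(W), 29(W) — all W, so L
n=31: →30(L), so W
n=32: →31(W) only, which is W, so L
n=33: →11(L), so W
n=34: →33(W) only, which is W, so L
Reading off the rows marked L gives the requested list; there are 17 such values of n.

0, 2, 4, 7, 9, 11, 13, 15, 17, 19, 22, 24, 26, 28, 30, 32, 34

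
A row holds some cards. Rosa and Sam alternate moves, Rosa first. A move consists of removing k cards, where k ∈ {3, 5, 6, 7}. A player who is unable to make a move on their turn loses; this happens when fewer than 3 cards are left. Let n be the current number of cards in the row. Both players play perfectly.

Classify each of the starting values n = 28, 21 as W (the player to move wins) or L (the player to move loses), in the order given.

28: W, 21: L

Label each position W (a win for the player to move) or L (a loss). A position with no legal move is L; any other position is W exactly when some move reaches an L, and L when every move reaches a W.
n=0: no move → L
n=1: no move → L
n=2: no move → L
n=3: reaches L-position 0 → W
n=4: reaches L-position 1 → W
n=5: reaches L-position 2 → W
n=6: reaches L-position 1 → W
n=7: reaches L-position 2 → W
n=8: reaches L-position 2 → W
n=9: reaches L-position 2 → W
n=10: only reaches 7(W), 5(W), 4(W), 3(W), all W → L
n=11: only reaches 8(W), 6(W), 5(W), 4(W), all W → L
n=12: only reaches 9(W), 7(W), 6(W), 5(W), all W → L
n=13: reaches L-position 10 → W
n=14: reaches L-position 11 → W
n=15: reaches L-position 12 → W
n=16: reaches L-position 11 → W
n=17: reaches L-position 12 → W
n=18: reaches L-position 12 → W
n=19: reaches L-position 12 → W
n=20: only reaches 17(W), 15(W), 14(W), 13(W), all W → L
n=21: only reaches 18(W), 16(W), 15(W), 14(W), all W → L
n=22: only reaches 19(W), 17(W), 16(W), 15(W), all W → L
n=23: reaches L-position 20 → W
n=24: reaches L-position 21 → W
n=25: reaches L-position 22 → W
n=26: reaches L-position 21 → W
n=27: reaches L-position 22 → W
n=28: reaches L-position 22 → W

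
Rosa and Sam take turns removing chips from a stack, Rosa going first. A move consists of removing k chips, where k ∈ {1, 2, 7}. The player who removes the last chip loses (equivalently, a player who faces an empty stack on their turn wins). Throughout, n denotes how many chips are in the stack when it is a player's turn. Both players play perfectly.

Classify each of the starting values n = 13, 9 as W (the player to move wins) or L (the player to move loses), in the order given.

13: L, 9: W

Compute win/loss labels from the base case upward. A position with no move is W. Any other position is W if it can reach an L in one move, else L.
n=0: no move; the opponent has just taken the last chip and therefore loses → W
n=1: →0(W) only, which is W, so L
n=2: →1(L), so W
n=3: →1(L), so W
n=4: →3(W), 2(W) — all W, so L
n=5: →4(L), so W
n=6: →4(L), so W
n=7: →6(W), 5(W), 0(W) — all W, so L
n=8: →7(L), so W
n=9: →7(L), so W
n=10: →9(W), 8(W), 3(W) — all W, so L
n=11: →10(L), so W
n=12: →10(L), so W
n=13: →12(W), 11(W), 6(W) — all W, so L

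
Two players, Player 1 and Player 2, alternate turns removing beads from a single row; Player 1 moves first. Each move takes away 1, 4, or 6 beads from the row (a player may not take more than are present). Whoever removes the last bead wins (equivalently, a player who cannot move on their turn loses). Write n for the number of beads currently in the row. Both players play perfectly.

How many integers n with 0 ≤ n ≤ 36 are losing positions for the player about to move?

15

Use the standard recursion: the mover loses at a terminal position; elsewhere, the mover wins exactly when some move hands the opponent an L position.
n=0: no move → L
n=1: can move to 0, which is L ⇒ W
n=2: the only move is to 1(W), a W ⇒ L
n=3: can move to 2, which is L ⇒ W
n=4: can move to 0, which is L ⇒ W
n=5: moves to 4(W), 1(W); every one is W ⇒ L
n=6: can move to 5, which is L ⇒ W
n=7: moves to 6(W), 3(W), 1(W); every one is W ⇒ L
n=8: can move to 7, which is L ⇒ W
n=9: can move to 5, which is L ⇒ W
n=10: moves to 9(W), 6(W), 4(W); every one is W ⇒ L
n=11: can move to 10, which is L ⇒ W
n=12: moves to 11(W), 8(W), 6(W); every one is W ⇒ L
n=13: can move to 12, which is L ⇒ W
n=14: can move to 10, which is L ⇒ W
n=15: moves to 14(W), 11(W), 9(W); every one is W ⇒ L
n=16: can move to 15, which is L ⇒ W
n=17: moves to 16(W), 13(W), 11(W); every one is W ⇒ L
n=18: can move to 17, which is L ⇒ W
n=19: can move to 15, which is L ⇒ W
n=20: moves to 19(W), 16(W), 14(W); every one is W ⇒ L
n=21: can move to 20, which is L ⇒ W
n=22: moves to 21(W), 18(W), 16(W); every one is W ⇒ L
n=23: can move to 22, which is L ⇒ W
n=24: can move to 20, which is L ⇒ W
n=25: moves to 24(W), 21(W), 19(W); every one is W ⇒ L
n=26: can move to 25, which is L ⇒ W
n=27: moves to 26(W), 23(W), 21(W); every one is W ⇒ L
n=28: can move to 27, which is L ⇒ W
n=29: can move to 25, which is L ⇒ W
n=30: moves to 29(W), 26(W), 24(W); every one is W ⇒ L
n=31: can move to 30, which is L ⇒ W
n=32: moves to 31(W), 28(W), 26(W); every one is W ⇒ L
n=33: can move to 32, which is L ⇒ W
n=34: can move to 30, which is L ⇒ W
n=35: moves to 34(W), 31(W), 29(W); every one is W ⇒ L
n=36: can move to 35, which is L ⇒ W
L entries with 0 ≤ n ≤ 36: n = 0, 2, 5, 7, 10, 12, 15, 17, 20, 22, 25, 27, 30, 32, 35; that makes 15.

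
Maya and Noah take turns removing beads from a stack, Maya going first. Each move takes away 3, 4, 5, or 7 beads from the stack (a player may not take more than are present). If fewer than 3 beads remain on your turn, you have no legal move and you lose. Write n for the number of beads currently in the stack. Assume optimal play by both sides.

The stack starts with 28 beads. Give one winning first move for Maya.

Label each position W (a win for the player to move) or L (a loss). A position with no legal move is L; any other position is W exactly when some move reaches an L, and L when every move reaches a W.
n=0: no move → L
n=1: no move → L
n=2: no move → L
n=3: →0(L), so W
n=4: →1(L), so W
n=5: →2(L), so W
n=6: →2(L), so W
n=7: →2(L), so W
n=8: →1(L), so W
n=9: →2(L), so W
n=10: →7(W), 6(W), 5(W), 3(W) — all W, so L
n=11: →8(W), 7(W), 6(W), 4(W) — all W, so L
n=12: →9(W), 8(W), 7(W), 5(W) — all W, so L
n=13: →10(L), so W
n=14: →11(L), so W
n=15: →12(L), so W
n=16: →12(L), so W
n=17: →12(L), so W
n=18: →11(L), so W
n=19: →12(L), so W
n=20: →17(W), 16(W), 15(W), 13(W) — all W, so L
n=21: →18(W), 17(W), 16(W), 14(W) — all W, so L
n=22: →19(W), 18(W), 17(W), 15(W) — all W, so L
n=23: →20(L), so W
n=24: →21(L), so W
n=25: →22(L), so W
n=26: →22(L), so W
n=27: →22(L), so W
n=28: →21(L), so W
From 28, the L positions reachable in one move are: 21.

Remove 7, leaving 21.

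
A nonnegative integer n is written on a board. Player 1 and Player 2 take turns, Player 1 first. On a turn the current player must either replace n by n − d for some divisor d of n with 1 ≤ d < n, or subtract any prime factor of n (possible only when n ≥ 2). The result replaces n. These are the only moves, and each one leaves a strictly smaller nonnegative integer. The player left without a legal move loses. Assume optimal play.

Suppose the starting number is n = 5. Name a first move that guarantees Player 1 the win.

Classify positions by backward induction: terminal positions (no move available) are L. From any other position, the mover wins iff some move reaches an L.
n=0: no move → L
n=1: no move → L
n=2: →0(L), so W
n=3: →0(L), so W
n=4: →2(W), 3(W) — all W, so L
n=5: →0(L), so W
From 5, the L positions reachable in one move are: 0, 4. Any move reaching one of these is winning.

Move to 0.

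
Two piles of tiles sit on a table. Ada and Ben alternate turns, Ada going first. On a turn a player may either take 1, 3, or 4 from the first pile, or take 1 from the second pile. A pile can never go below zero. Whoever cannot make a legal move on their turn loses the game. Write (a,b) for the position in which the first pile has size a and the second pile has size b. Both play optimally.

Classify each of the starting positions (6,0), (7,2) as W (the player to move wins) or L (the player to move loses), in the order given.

(6,0): W, (7,2): L

Classify positions by backward induction: terminal positions (no move available) are L. From any other position, the mover wins iff some move reaches an L.
No move ever increases a pile, so every position that can arise here has a ≤ 7 and b ≤ 2; it is enough to label the cells with 0 ≤ a ≤ 7 and 0 ≤ b ≤ 2.
Every move lowers a or b (never raises either), so fill the grid row by row in increasing a, and left to right within a row: each cell's successors are then already labelled.
      b=0  b=1  b=2
a=0:    L    W    L
a=1:    W    L    W
a=2:    L    W    L
a=3:    W    L    W
a=4:    W    W    W
a=5:    W    W    W
a=6:    W    W    W
a=7:    L    W    L
Cells with no legal move (terminal, hence L): (0,0).
The remaining L cells, each justified by listing all of its moves:
(0,2): L (sole option (0,1)(W) is W)
(1,1): L (options (0,1)(W), (1,0)(W) are all W)
(2,0): L (sole option (1,0)(W) is W)
(2,2): L (options (1,2)(W), (2,1)(W) are all W)
(3,1): L (options (2,1)(W), (0,1)(W), (3,0)(W) are all W)
(7,0): L (options (6,0)(W), (4,0)(W), (3,0)(W) are all W)
(7,2): L (options (6,2)(W), (4,2)(W), (3,2)(W), (7,1)(W) are all W)
Every other cell has at least one move into one of the L cells above, so it is W.
(6,0): the move to (2,0) reaches an L cell, so W
(7,2): one of the L cells justified above, so L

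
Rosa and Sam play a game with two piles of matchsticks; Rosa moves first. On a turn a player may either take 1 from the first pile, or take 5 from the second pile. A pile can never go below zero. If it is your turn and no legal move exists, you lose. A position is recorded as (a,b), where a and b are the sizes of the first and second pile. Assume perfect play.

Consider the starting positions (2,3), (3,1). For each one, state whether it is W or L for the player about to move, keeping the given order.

(2,3): L, (3,1): W

Label each position W (a win for the player to move) or L (a loss). A position with no legal move is L; any other position is W exactly when some move reaches an L, and L when every move reaches a W.
No move ever increases a pile, so every position that can arise here has a ≤ 3 and b ≤ 3; it is enough to label the cells with 0 ≤ a ≤ 3 and 0 ≤ b ≤ 3.
Every move lowers a or b (never raises either), so fill the grid row by row in increasing a, and left to right within a row: each cell's successors are then already labelled.
      b=0  b=1  b=2  b=3
a=0:    L    L    L    L
a=1:    W    W    W    W
a=2:    L    L    L    L
a=3:    W    W    W    W
Cells with no legal move (terminal, hence L): (0,0), (0,1), (0,2), (0,3).
The remaining L cells, each justified by listing all of its moves:
(2,0): →(1,0)(W) only, which is W, so L
(2,1): →(1,1)(W) only, which is W, so L
(2,2): →(1,2)(W) only, which is W, so L
(2,3): →(1,3)(W) only, which is W, so L
Every other cell has at least one move into one of the L cells above, so it is W.
(2,3): one of the L cells justified above, so L
(3,1): the move to (2,1) reaches an L cell, so W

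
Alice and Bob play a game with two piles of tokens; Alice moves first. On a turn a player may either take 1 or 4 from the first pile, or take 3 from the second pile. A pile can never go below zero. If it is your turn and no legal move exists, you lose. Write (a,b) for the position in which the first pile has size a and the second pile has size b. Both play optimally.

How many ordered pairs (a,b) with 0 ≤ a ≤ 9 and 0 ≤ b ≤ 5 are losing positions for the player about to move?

24

Build the W/L table. Terminal = L. A non-terminal position is W if it has a move to some L; otherwise it is L.
Every move lowers a or b (never raises either), so fill the grid row by row in increasing a, and left to right within a row: each cell's successors are then already labelled.
      b=0  b=1  b=2  b=3  b=4  b=5
a=0:    L    L    L    W    W    W
a=1:    W    W    W    L    L    L
a=2:    L    L    L    W    W    W
a=3:    W    W    W    L    L    L
a=4:    W    W    W    W    W    W
a=5:    L    L    L    W    W    W
a=6:    W    W    W    L    L    L
a=7:    L    L    L    W    W    W
a=8:    W    W    W    L    L    L
a=9:    W    W    W    W    W    W
Cells with no legal move (terminal, hence L): (0,0), (0,1), (0,2).
The remaining L cells, each justified by listing all of its moves:
(1,3): only reaches (0,3)(W), (1,0)(W), all W → L
(1,4): only reaches (0,4)(W), (1,1)(W), all W → L
(1,5): only reaches (0,5)(W), (1,2)(W), all W → L
(2,0): only reaches (1,0)(W), which is W → L
(2,1): only reaches (1,1)(W), which is W → L
(2,2): only reaches (1,2)(W), which is W → L
(3,3): only reaches (2,3)(W), (3,0)(W), all W → L
(3,4): only reaches (2,4)(W), (3,1)(W), all W → L
(3,5): only reaches (2,5)(W), (3,2)(W), all W → L
(5,0): only reaches (4,0)(W), (1,0)(W), all W → L
(5,1): only reaches (4,1)(W), (1,1)(W), all W → L
(5,2): only reaches (4,2)(W), (1,2)(W), all W → L
(6,3): only reaches (5,3)(W), (2,3)(W), (6,0)(W), all W → L
(6,4): only reaches (5,4)(W), (2,4)(W), (6,1)(W), all W → L
(6,5): only reaches (5,5)(W), (2,5)(W), (6,2)(W), all W → L
(7,0): only reaches (6,0)(W), (3,0)(W), all W → L
(7,1): only reaches (6,1)(W), (3,1)(W), all W → L
(7,2): only reaches (6,2)(W), (3,2)(W), all W → L
(8,3): only reaches (7,3)(W), (4,3)(W), (8,0)(W), all W → L
(8,4): only reaches (7,4)(W), (4,4)(W), (8,1)(W), all W → L
(8,5): only reaches (7,5)(W), (4,5)(W), (8,2)(W), all W → L
Every other cell has at least one move into one of the L cells above, so it is W.
L cells per row: a=0: 3, a=1: 3, a=2: 3, a=3: 3, a=4: 0, a=5: 3, a=6: 3, a=7: 3, a=8: 3, a=9: 0; total 24.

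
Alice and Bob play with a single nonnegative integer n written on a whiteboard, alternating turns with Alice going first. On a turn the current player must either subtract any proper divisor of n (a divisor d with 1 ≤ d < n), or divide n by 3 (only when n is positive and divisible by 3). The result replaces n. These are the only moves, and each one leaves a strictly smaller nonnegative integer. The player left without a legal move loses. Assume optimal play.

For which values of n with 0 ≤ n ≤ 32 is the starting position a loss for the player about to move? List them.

Compute win/loss labels from the base case upward. A position with no move is L. Any other position is W if it can reach an L in one move, else L.
n=0: no move → L
n=1: no move → L
n=2: can move to 1, which is L ⇒ W
n=3: can move to 1, which is L ⇒ W
n=4: moves to 2(W), 3(W); every one is W ⇒ L
n=5: can move to 4, which is L ⇒ W
n=6: can move to 4, which is L ⇒ W
n=7: the only move is to 6(W), a W ⇒ L
n=8: can move to 4, which is L ⇒ W
n=9: moves to 3(W), 6(W), 8(W); every one is W ⇒ L
n=10: can move to 9, which is L ⇒ W
n=11: the only move is to 10(W), a W ⇒ L
n=12: can move to 4, which is L ⇒ W
n=13: the only move is to 12(W), a W ⇒ L
n=14: can move to 7, which is L ⇒ W
n=15: moves to 5(W), 10(W), 12(W), 14(W); every one is W ⇒ L
n=16: can move to 15, which is L ⇒ W
n=17: the only move is to 16(W), a W ⇒ L
n=18: can move to 9, which is L ⇒ W
n=19: the only move is to 18(W), a W ⇒ L
n=20: can move to 15, which is L ⇒ W
n=21: can move to 7, which is L ⇒ W
n=22: can move to 11, which is L ⇒ W
n=23: the only move is to 22(W), a W ⇒ L
n=24: can move to 23, which is L ⇒ W
n=25: moves to 20(W), 24(W); every one is W ⇒ L
n=26: can move to 13, which is L ⇒ W
n=27: can move to 9, which is L ⇒ W
n=28: moves to 14(W), 21(W), 24(W), 26(W), 27(W); every one is W ⇒ L
n=29: can move to 28, which is L ⇒ W
n=30: can move to 15, which is L ⇒ W
n=31: the only move is to 30(W), a W ⇒ L
n=32: can move to 28, which is L ⇒ W
Reading off the rows marked L gives the requested list; there are 14 such values of n.

0, 1, 4, 7, 9, 11, 13, 15, 17, 19, 23, 25, 28, 31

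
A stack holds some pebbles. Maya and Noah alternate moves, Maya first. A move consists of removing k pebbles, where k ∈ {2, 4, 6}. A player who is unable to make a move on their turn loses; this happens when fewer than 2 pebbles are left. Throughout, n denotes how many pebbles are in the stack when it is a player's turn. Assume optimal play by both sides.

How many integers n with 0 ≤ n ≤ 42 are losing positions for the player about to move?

12

Build the W/L table. Terminal = L. A non-terminal position is W if it has a move to some L; otherwise it is L.
n=0: no move → L
n=1: no move → L
n=2: W (go to 0, an L position)
n=3: W (go to 1, an L position)
n=4: W (go to 0, an L position)
n=5: W (go to 1, an L position)
n=6: W (go to 0, an L position)
n=7: W (go to 1, an L position)
n=8: L (options 6(W), 4(W), 2(W) are all W)
n=9: L (options 7(W), 5(W), 3(W) are all W)
n=10: W (go to 8, an L position)
n=11: W (go to 9, an L position)
n=12: W (go to 8, an L position)
n=13: W (go to 9, an L position)
n=14: W (go to 8, an L position)
n=15: W (go to 9, an L position)
n=16: L (options 14(W), 12(W), 10(W) are all W)
n=17: L (options 15(W), 13(W), 11(W) are all W)
n=18: W (go to 16, an L position)
n=19: W (go to 17, an L position)
n=20: W (go to 16, an L position)
n=21: W (go to 17, an L position)
n=22: W (go to 16, an L position)
n=23: W (go to 17, an L position)
n=24: L (options 22(W), 20(W), 18(W) are all W)
n=25: L (options 23(W), 21(W), 19(W) are all W)
n=26: W (go to 24, an L position)
n=27: W (go to 25, an L position)
n=28: W (go to 24, an L position)
n=29: W (go to 25, an L position)
n=30: W (go to 24, an L position)
n=31: W (go to 25, an L position)
n=32: L (options 30(W), 28(W), 26(W) are all W)
n=33: L (options 31(W), 29(W), 27(W) are all W)
n=34: W (go to 32, an L position)
n=35: W (go to 33, an L position)
n=36: W (go to 32, an L position)
n=37: W (go to 33, an L position)
n=38: W (go to 32, an L position)
n=39: W (go to 33, an L position)
n=40: L (options 38(W), 36(W), 34(W) are all W)
n=41: L (options 39(W), 37(W), 35(W) are all W)
n=42: W (go to 40, an L position)
L entries with 0 ≤ n ≤ 42: n = 0, 1, 8, 9, 16, 17, 24, 25, 32, 33, 40, 41; that makes 12.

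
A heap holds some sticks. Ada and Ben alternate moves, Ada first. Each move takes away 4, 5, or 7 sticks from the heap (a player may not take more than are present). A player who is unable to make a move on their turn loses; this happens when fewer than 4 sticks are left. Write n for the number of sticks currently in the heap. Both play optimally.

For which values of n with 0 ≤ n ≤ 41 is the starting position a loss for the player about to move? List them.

Work bottom-up. With no move the player to move loses. Otherwise the position is W if at least one move leads to an L position for the opponent, and L if every move leads to a W.
n=0: no move → L
n=1: no move → L
n=2: no move → L
n=3: no move → L
n=4: →0(L), so W
n=5: →1(L), so W
n=6: →2(L), so W
n=7: →3(L), so W
n=8: →3(L), so W
n=9: →2(L), so W
n=10: →3(L), so W
n=11: →7(W), 6(W), 4(W) — all W, so L
n=12: →8(W), 7(W), 5(W) — all W, so L
n=13: →9(W), 8(W), 6(W) — all W, so L
n=14: →10(W), 9(W), 7(W) — all W, so L
n=15: →11(L), so W
n=16: →12(L), so W
n=17: →13(L), so W
n=18: →14(L), so W
n=19: →14(L), so W
n=20: →13(L), so W
n=21: →14(L), so W
n=22: →18(W), 17(W), 15(W) — all W, so L
n=23: →19(W), 18(W), 16(W) — all W, so L
n=24: →20(W), 19(W), 17(W) — all W, so L
n=25: →21(W), 20(W), 18(W) — all W, so L
n=26: →22(L), so W
n=27: →23(L), so W
n=28: →24(L), so W
n=29: →25(L), so W
n=30: →25(L), so W
n=31: →24(L), so W
n=32: →25(L), so W
n=33: →29(W), 28(W), 26(W) — all W, so L
n=34: →30(W), 29(W), 27(W) — all W, so L
n=35: →31(W), 30(W), 28(W) — all W, so L
n=36: →32(W), 31(W), 29(W) — all W, so L
n=37: →33(L), so W
n=38: →34(L), so W
n=39: →35(L), so W
n=40: →36(L), so W
n=41: →36(L), so W
Reading off the rows marked L gives the requested list; there are 16 such values of n.

0, 1, 2, 3, 11, 12, 13, 14, 22, 23, 24, 25, 33, 34, 35, 36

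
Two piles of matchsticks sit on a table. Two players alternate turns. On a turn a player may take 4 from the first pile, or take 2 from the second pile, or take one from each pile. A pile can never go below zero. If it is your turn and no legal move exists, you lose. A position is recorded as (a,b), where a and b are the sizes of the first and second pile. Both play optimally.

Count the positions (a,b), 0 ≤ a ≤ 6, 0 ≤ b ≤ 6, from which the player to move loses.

23

Label each position W (a win for the player to move) or L (a loss). A position with no legal move is L; any other position is W exactly when some move reaches an L, and L when every move reaches a W.
Every move lowers a or b (never raises either), so fill the grid row by row in increasing a, and left to right within a row: each cell's successors are then already labelled.
      b=0  b=1  b=2  b=3  b=4  b=5  b=6
a=0:    L    L    W    W    L    L    W
a=1:    L    W    W    L    L    W    W
a=2:    L    W    W    L    W    W    L
a=3:    L    W    W    L    W    W    L
a=4:    W    W    L    L    W    W    L
a=5:    W    L    L    W    W    L    L
a=6:    W    L    W    W    L    L    W
Cells with no legal move (terminal, hence L): (0,0), (0,1), (1,0), (2,0), (3,0).
The remaining L cells, each justified by listing all of its moves:
(0,4): →(0,2)(W) only, which is W, so L
(0,5): →(0,3)(W) only, which is W, so L
(1,3): →(1,1)(W), (0,2)(W) — all W, so L
(1,4): →(1,2)(W), (0,3)(W) — all W, so L
(2,3): →(2,1)(W), (1,2)(W) — all W, so L
(2,6): →(2,4)(W), (1,5)(W) — all W, so L
(3,3): →(3,1)(W), (2,2)(W) — all W, so L
(3,6): →(3,4)(W), (2,5)(W) — all W, so L
(4,2): →(0,2)(W), (4,0)(W), (3,1)(W) — all W, so L
(4,3): →(0,3)(W), (4,1)(W), (3,2)(W) — all W, so L
(4,6): →(0,6)(W), (4,4)(W), (3,5)(W) — all W, so L
(5,1): →(1,1)(W), (4,0)(W) — all W, so L
(5,2): →(1,2)(W), (5,0)(W), (4,1)(W) — all W, so L
(5,5): →(1,5)(W), (5,3)(W), (4,4)(W) — all W, so L
(5,6): →(1,6)(W), (5,4)(W), (4,5)(W) — all W, so L
(6,1): →(2,1)(W), (5,0)(W) — all W, so L
(6,4): →(2,4)(W), (6,2)(W), (5,3)(W) — all W, so L
(6,5): →(2,5)(W), (6,3)(W), (5,4)(W) — all W, so L
Every other cell has at least one move into one of the L cells above, so it is W.
L cells per row: a=0: 4, a=1: 3, a=2: 3, a=3: 3, a=4: 3, a=5: 4, a=6: 3; total 23.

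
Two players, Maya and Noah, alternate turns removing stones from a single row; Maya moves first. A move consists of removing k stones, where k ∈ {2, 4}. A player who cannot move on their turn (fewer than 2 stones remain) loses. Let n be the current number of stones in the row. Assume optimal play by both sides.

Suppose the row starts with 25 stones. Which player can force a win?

Label each position W (a win for the player to move) or L (a loss). A position with no legal move is L; any other position is W exactly when some move reaches an L, and L when every move reaches a W.
n=0: no move → L
n=1: no move → L
n=2: reaches L-position 0 → W
n=3: reaches L-position 1 → W
n=4: reaches L-position 0 → W
n=5: reaches L-position 1 → W
n=6: only reaches 4(W), 2(W), all W → L
n=7: only reaches 5(W), 3(W), all W → L
n=8: reaches L-position 6 → W
n=9: reaches L-position 7 → W
n=10: reaches L-position 6 → W
n=11: reaches L-position 7 → W
n=12: only reaches 10(W), 8(W), all W → L
n=13: only reaches 11(W), 9(W), all W → L
n=14: reaches L-position 12 → W
n=15: reaches L-position 13 → W
n=16: reaches L-position 12 → W
n=17: reaches L-position 13 → W
n=18: only reaches 16(W), 14(W), all W → L
n=19: only reaches 17(W), 15(W), all W → L
n=20: reaches L-position 18 → W
n=21: reaches L-position 19 → W
n=22: reaches L-position 18 → W
n=23: reaches L-position 19 → W
n=24: only reaches 22(W), 20(W), all W → L
n=25: only reaches 23(W), 21(W), all W → L
The starting position 25 is L: whatever Maya does, the opponent receives a W position.

Noah wins.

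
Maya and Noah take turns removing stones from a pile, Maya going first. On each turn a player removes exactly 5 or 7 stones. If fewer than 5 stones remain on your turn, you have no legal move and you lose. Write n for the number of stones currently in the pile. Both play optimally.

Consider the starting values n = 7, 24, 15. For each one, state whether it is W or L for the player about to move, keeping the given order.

7: W, 24: L, 15: L

Label each position W (a win for the player to move) or L (a loss). A position with no legal move is L; any other position is W exactly when some move reaches an L, and L when every move reaches a W.
n=0: no move → L
n=1: no move → L
n=2: no move → L
n=3: no move → L
n=4: no move → L
n=5: W (go to 0, an L position)
n=6: W (go to 1, an L position)
n=7: W (go to 2, an L position)
n=8: W (go to 3, an L position)
n=9: W (go to 4, an L position)
n=10: W (go to 3, an L position)
n=11: W (go to 4, an L position)
n=12: L (options 7(W), 5(W) are all W)
n=13: L (options 8(W), 6(W) are all W)
n=14: L (options 9(W), 7(W) are all W)
n=15: L (options 10(W), 8(W) are all W)
n=16: L (options 11(W), 9(W) are all W)
n=17: W (go to 12, an L position)
n=18: W (go to 13, an L position)
n=19: W (go to 14, an L position)
n=20: W (go to 15, an L position)
n=21: W (go to 16, an L position)
n=22: W (go to 15, an L position)
n=23: W (go to 16, an L position)
n=24: L (options 19(W), 17(W) are all W)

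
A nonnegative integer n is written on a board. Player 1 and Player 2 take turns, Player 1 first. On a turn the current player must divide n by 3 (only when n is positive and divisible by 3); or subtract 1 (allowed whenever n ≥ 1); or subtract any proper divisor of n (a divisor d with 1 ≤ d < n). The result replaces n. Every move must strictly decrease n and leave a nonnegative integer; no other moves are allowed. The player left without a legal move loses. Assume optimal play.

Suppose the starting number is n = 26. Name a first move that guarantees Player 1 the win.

Move to 13.

Build the W/L table. Terminal = L. A non-terminal position is W if it has a move to some L; otherwise it is L.
n=0: no move → L
n=1: reaches L-position 0 → W
n=2: only reaches 1(W), which is W → L
n=3: reaches L-position 2 → W
n=4: reaches L-position 2 → W
n=5: only reaches 4(W), which is W → L
n=6: reaches L-position 2 → W
n=7: only reaches 6(W), which is W → L
n=8: reaches L-position 7 → W
n=9: only reaches 3(W), 6(W), 8(W), all W → L
n=10: reaches L-position 5 → W
n=11: only reaches 10(W), which is W → L
n=12: reaches L-position 9 → W
n=13: only reaches 12(W), which is W → L
n=14: reaches L-position 7 → W
n=15: reaches L-position 5 → W
n=16: only reaches 8(W), 12(W), 14(W), 15(W), all W → L
n=17: reaches L-position 16 → W
n=18: reaches L-position 9 → W
n=19: only reaches 18(W), which is W → L
n=20: reaches L-position 16 → W
n=21: reaches L-position 7 → W
n=22: reaches L-position 11 → W
n=23: only reaches 22(W), which is W → L
n=24: reaches L-position 16 → W
n=25: only reaches 20(W), 24(W), all W → L
n=26: reaches L-position 13 → W
From 26, the L positions reachable in one move are: 13, 25. Any move reaching one of these is winning.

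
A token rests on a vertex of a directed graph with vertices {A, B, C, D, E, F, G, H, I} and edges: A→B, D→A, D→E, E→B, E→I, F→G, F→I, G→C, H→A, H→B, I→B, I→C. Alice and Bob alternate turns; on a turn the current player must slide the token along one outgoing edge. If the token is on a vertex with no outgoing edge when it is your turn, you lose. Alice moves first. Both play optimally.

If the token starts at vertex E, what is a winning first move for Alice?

Build the W/L table. Terminal = L. A non-terminal position is W if it has a move to some L; otherwise it is L.
Every edge goes from a vertex to one that appears earlier in the order C, B, G, I, F, A, H, E, D, so processing vertices in that order labels each vertex after all of its successors.
C: no outgoing edge → L
B: no outgoing edge → L
G: →C(L), so W
I: →B(L), so W
F: →I(W), G(W) — all W, so L
A: →B(L), so W
H: →B(L), so W
E: →B(L), so W
D: →E(W), A(W) — all W, so L
From E, the L positions reachable in one move are: B.

Move to B.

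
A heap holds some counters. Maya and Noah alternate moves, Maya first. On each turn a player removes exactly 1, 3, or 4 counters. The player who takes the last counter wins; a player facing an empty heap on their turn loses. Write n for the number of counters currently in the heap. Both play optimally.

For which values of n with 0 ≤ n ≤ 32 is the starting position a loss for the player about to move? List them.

0, 2, 7, 9, 14, 16, 21, 23, 28, 30

Classify positions by backward induction: terminal positions (no move available) are L. From any other position, the mover wins iff some move reaches an L.
n=0: no move → L
n=1: can move to 0, which is L ⇒ W
n=2: the only move is to 1(W), a W ⇒ L
n=3: can move to 2, which is L ⇒ W
n=4: can move to 0, which is L ⇒ W
n=5: can move to 2, which is L ⇒ W
n=6: can move to 2, which is L ⇒ W
n=7: moves to 6(W), 4(W), 3(W); every one is W ⇒ L
n=8: can move to 7, which is L ⇒ W
n=9: moves to 8(W), 6(W), 5(W); every one is W ⇒ L
n=10: can move to 9, which is L ⇒ W
n=11: can move to 7, which is L ⇒ W
n=12: can move to 9, which is L ⇒ W
n=13: can move to 9, which is L ⇒ W
n=14: moves to 13(W), 11(W), 10(W); every one is W ⇒ L
n=15: can move to 14, which is L ⇒ W
n=16: moves to 15(W), 13(W), 12(W); every one is W ⇒ L
n=17: can move to 16, which is L ⇒ W
n=18: can move to 14, which is L ⇒ W
n=19: can move to 16, which is L ⇒ W
n=20: can move to 16, which is L ⇒ W
n=21: moves to 20(W), 18(W), 17(W); every one is W ⇒ L
n=22: can move to 21, which is L ⇒ W
n=23: moves to 22(W), 20(W), 19(W); every one is W ⇒ L
n=24: can move to 23, which is L ⇒ W
n=25: can move to 21, which is L ⇒ W
n=26: can move to 23, which is L ⇒ W
n=27: can move to 23, which is L ⇒ W
n=28: moves to 27(W), 25(W), 24(W); every one is W ⇒ L
n=29: can move to 28, which is L ⇒ W
n=30: moves to 29(W), 27(W), 26(W); every one is W ⇒ L
n=31: can move to 30, which is L ⇒ W
n=32: can move to 28, which is L ⇒ W
The losing starting values of n are exactly the entries labelled L in this table (10 of them).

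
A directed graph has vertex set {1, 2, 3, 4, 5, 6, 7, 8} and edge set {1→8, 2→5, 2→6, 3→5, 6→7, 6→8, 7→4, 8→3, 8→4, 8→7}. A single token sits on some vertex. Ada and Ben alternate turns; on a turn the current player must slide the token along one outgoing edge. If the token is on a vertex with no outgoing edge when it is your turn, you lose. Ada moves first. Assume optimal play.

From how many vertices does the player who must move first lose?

Compute win/loss labels from the base case upward. A position with no move is L. Any other position is W if it can reach an L in one move, else L.
Every edge goes from a vertex to one that appears earlier in the order 5, 4, 3, 7, 8, 1, 6, 2, so processing vertices in that order labels each vertex after all of its successors.
5: no outgoing edge → L
4: no outgoing edge → L
3: reaches L-position 5 → W
7: reaches L-position 4 → W
8: reaches L-position 4 → W
1: only reaches 8(W), which is W → L
6: only reaches 8(W), 7(W), all W → L
2: reaches L-position 6 → W
The L vertices are 1, 4, 5, 6; that is 4 in all.

4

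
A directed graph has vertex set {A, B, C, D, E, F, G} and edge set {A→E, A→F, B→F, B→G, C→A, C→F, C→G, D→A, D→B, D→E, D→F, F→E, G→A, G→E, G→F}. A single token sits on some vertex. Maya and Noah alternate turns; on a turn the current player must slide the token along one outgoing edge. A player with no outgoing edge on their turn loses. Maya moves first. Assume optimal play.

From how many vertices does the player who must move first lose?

3

Work bottom-up. With no move the player to move loses. Otherwise the position is W if at least one move leads to an L position for the opponent, and L if every move leads to a W.
Every edge goes from a vertex to one that appears earlier in the order E, F, A, G, B, C, D, so processing vertices in that order labels each vertex after all of its successors.
E: no outgoing edge → L
F: reaches L-position E → W
A: reaches L-position E → W
G: reaches L-position E → W
B: only reaches G(W), F(W), all W → L
C: only reaches G(W), A(W), F(W), all W → L
D: reaches L-position B → W
The L vertices are B, C, E; that is 3 in all.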